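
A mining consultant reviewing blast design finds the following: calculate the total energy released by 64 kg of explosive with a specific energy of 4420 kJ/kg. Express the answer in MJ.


Energy = mass * specific_energy / 1000
= 64 * 4420 / 1000
= 282880 / 1000
= 282.88 MJ

282.88 MJ


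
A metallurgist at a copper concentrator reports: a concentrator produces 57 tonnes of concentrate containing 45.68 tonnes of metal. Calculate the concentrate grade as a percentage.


80.1404%

Grade = (metal in concentrate / concentrate mass) * 100
= (45.68 / 57) * 100
= 0.8014035088 * 100
= 80.1404%


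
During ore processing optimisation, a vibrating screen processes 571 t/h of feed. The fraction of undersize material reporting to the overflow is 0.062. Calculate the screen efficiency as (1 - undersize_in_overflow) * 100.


93.8%

Screen efficiency = (1 - fraction of undersize in overflow) * 100
= (1 - 0.062) * 100
= 0.938 * 100
= 93.8%


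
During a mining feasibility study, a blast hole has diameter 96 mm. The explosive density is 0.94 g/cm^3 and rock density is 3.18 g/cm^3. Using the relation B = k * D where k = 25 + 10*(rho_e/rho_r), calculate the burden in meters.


2.6838 m

First, compute k:
rho_e / rho_r = 0.94 / 3.18 = 0.2955974843
k = 25 + 10 * 0.2955974843 = 27.95597484
Then, compute burden:
B = k * D / 1000 = 27.95597484 * 96 / 1000
= 2683.773585 / 1000
= 2.6838 m


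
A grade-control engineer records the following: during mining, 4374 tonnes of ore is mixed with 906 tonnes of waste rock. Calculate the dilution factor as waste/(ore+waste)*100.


17.1591%

Total material = ore + waste
= 4374 + 906 = 5280 tonnes
Dilution = waste / total * 100
= 906 / 5280 * 100
= 0.1715909091 * 100
= 17.1591%


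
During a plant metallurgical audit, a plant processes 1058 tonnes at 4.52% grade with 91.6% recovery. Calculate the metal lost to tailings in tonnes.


Total metal in feed:
= 1058 * 4.52 / 100 = 47.8216 tonnes
Metal recovered:
= 47.8216 * 91.6 / 100 = 43.8045856 tonnes
Metal lost to tailings:
= 47.8216 - 43.8045856
= 4.017 tonnes

4.017 tonnes


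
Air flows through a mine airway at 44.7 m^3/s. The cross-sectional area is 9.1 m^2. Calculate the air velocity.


4.9121 m/s

Velocity = flow rate / cross-sectional area
= 44.7 / 9.1
= 4.9121 m/s


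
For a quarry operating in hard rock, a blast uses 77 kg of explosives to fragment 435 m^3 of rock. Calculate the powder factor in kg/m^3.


Powder factor = explosive mass / rock volume
= 77 / 435
= 0.177 kg/m^3

0.177 kg/m^3


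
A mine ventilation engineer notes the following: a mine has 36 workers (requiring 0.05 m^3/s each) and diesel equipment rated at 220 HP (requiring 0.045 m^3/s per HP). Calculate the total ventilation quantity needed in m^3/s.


11.7 m^3/s

Airflow for workers:
Q_people = 36 * 0.05 = 1.8 m^3/s
Airflow for diesel equipment:
Q_diesel = 220 * 0.045 = 9.9 m^3/s
Total ventilation:
Q_total = 1.8 + 9.9
= 11.7 m^3/s


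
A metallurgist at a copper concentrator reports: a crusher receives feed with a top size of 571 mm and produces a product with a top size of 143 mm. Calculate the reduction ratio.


Reduction ratio = feed size / product size
= 571 / 143
= 3.993

3.993


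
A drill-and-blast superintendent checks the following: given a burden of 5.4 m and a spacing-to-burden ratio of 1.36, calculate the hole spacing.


Spacing = burden * ratio
= 5.4 * 1.36
= 7.344 m

7.344 m


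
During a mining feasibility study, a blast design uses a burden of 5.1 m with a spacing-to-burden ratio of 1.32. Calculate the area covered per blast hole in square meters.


34.3332 m^2

First, find the spacing:
Spacing = burden * ratio = 5.1 * 1.32
= 6.732 m
Then, calculate the area:
Area = burden * spacing = 5.1 * 6.732
= 34.3332 m^2


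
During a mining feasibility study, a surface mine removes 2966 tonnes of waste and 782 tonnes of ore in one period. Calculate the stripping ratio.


Stripping ratio = waste tonnage / ore tonnage
= 2966 / 782
= 3.7928

3.7928


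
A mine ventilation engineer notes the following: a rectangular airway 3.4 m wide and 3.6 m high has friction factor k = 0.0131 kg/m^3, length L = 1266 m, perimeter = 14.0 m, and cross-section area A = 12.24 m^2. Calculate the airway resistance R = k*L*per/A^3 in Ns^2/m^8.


0.1266 Ns^2/m^8

Compute the numerator:
k * L * per = 0.0131 * 1266 * 14.0
= 232.1844
Compute the denominator:
A^3 = 12.24^3 = 1833.767424
Resistance:
R = 232.1844 / 1833.767424
= 0.1266 Ns^2/m^8


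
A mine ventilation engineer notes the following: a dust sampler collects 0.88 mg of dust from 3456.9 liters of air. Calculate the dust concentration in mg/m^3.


0.2546 mg/m^3

Convert liters to m^3: 1 m^3 = 1000 L
Concentration = mass / volume * 1000
= 0.88 / 3456.9 * 1000
= 0.0002545633371 * 1000
= 0.2546 mg/m^3


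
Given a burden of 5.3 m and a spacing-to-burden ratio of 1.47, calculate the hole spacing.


Spacing = burden * ratio
= 5.3 * 1.47
= 7.791 m

7.791 m


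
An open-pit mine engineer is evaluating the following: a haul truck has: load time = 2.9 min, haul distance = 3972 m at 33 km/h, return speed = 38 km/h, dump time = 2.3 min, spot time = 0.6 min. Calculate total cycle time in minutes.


Convert haul speed to m/min: 33 * 1000/60 = 550 m/min
Haul time = 3972 / 550 = 7.221818182 min
Convert return speed to m/min: 38 * 1000/60 = 633.3333333 m/min
Return time = 3972 / 633.3333333 = 6.271578947 min
Total cycle time:
= 2.9 + 7.221818182 + 2.3 + 6.271578947 + 0.6
= 19.2934 min

19.2934 min


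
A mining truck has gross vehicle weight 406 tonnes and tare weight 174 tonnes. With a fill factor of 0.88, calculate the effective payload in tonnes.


204.16 tonnes

Maximum payload = gross - tare
= 406 - 174 = 232 tonnes
Effective payload = max payload * fill factor
= 232 * 0.88
= 204.16 tonnes


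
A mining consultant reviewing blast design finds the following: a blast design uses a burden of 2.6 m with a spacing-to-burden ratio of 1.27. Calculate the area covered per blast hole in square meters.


First, find the spacing:
Spacing = burden * ratio = 2.6 * 1.27
= 3.302 m
Then, calculate the area:
Area = burden * spacing = 2.6 * 3.302
= 8.5852 m^2

8.5852 m^2


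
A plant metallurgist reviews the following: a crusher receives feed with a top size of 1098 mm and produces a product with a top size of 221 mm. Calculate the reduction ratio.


Reduction ratio = feed size / product size
= 1098 / 221
= 4.9683

4.9683


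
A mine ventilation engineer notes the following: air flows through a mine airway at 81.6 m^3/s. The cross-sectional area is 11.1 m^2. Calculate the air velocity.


7.3514 m/s

Velocity = flow rate / cross-sectional area
= 81.6 / 11.1
= 7.3514 m/s


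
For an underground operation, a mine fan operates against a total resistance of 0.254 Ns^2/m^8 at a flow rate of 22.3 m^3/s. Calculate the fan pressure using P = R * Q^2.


126.3117 Pa

Compute Q^2:
Q^2 = 22.3^2 = 497.29
Compute pressure:
P = R * Q^2 = 0.254 * 497.29
= 126.3117 Pa


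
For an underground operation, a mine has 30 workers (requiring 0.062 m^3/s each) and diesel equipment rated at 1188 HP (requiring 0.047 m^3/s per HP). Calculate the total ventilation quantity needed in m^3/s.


57.696 m^3/s

Airflow for workers:
Q_people = 30 * 0.062 = 1.86 m^3/s
Airflow for diesel equipment:
Q_diesel = 1188 * 0.047 = 55.836 m^3/s
Total ventilation:
Q_total = 1.86 + 55.836
= 57.696 m^3/s


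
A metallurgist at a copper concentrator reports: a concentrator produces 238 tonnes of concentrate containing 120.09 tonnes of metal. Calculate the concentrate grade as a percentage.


50.458%

Grade = (metal in concentrate / concentrate mass) * 100
= (120.09 / 238) * 100
= 0.5045798319 * 100
= 50.458%


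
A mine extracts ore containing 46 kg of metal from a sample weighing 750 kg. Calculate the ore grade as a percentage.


6.1333%

Ore grade = (metal mass / ore mass) * 100
= (46 / 750) * 100
= 0.06133333333 * 100
= 6.1333%


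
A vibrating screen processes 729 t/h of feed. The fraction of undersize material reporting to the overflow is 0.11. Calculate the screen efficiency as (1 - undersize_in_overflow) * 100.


Screen efficiency = (1 - fraction of undersize in overflow) * 100
= (1 - 0.11) * 100
= 0.89 * 100
= 89.0%

89.0%


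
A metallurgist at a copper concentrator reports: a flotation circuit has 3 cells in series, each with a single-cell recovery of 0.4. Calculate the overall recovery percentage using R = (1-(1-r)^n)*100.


78.4%

Complement of single-cell recovery:
1 - r = 1 - 0.4 = 0.6
Raise to power n:
(1 - r)^3 = 0.6^3 = 0.216
Overall recovery:
R = (1 - 0.216) * 100
= 78.4%


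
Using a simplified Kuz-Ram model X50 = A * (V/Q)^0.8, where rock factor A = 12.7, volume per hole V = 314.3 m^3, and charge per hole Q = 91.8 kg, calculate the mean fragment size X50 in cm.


33.9942 cm

Compute V/Q:
V/Q = 314.3 / 91.8 = 3.423747277
Raise to the power 0.8:
(V/Q)^0.8 = 3.423747277^0.8 = 2.676710237
Multiply by A:
X50 = 12.7 * 2.676710237
= 33.9942 cm


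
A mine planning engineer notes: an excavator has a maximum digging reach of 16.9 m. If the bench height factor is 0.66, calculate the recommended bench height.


Bench height = reach * factor
= 16.9 * 0.66
= 11.154 m

11.154 m


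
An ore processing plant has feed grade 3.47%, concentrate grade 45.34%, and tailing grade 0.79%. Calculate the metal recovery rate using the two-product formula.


Using the two-product formula:
R = 100 * c * (f - t) / (f * (c - t))
Numerator = 100 * 45.34 * (3.47 - 0.79)
= 100 * 45.34 * 2.68
= 12151.12
Denominator = 3.47 * (45.34 - 0.79)
= 3.47 * 44.55
= 154.5885
R = 12151.12 / 154.5885
= 78.603%

78.603%


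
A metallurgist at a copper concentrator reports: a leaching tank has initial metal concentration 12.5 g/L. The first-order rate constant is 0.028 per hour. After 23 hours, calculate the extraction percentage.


47.4813%

Compute the exponent:
-k * t = -0.028 * 23 = -0.644
Remaining concentration:
C = 12.5 * exp(-0.644)
= 12.5 * 0.5251874671
= 6.564843338 g/L
Extracted = 12.5 - 6.564843338 = 5.935156662 g/L
Extraction % = 5.935156662 / 12.5 * 100
= 47.4813%


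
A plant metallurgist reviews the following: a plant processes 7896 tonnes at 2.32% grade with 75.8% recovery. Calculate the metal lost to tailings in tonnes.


Total metal in feed:
= 7896 * 2.32 / 100 = 183.1872 tonnes
Metal recovered:
= 183.1872 * 75.8 / 100 = 138.8558976 tonnes
Metal lost to tailings:
= 183.1872 - 138.8558976
= 44.3313 tonnes

44.3313 tonnes


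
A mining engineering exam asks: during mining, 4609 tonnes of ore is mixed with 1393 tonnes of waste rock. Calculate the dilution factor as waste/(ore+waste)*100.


Total material = ore + waste
= 4609 + 1393 = 6002 tonnes
Dilution = waste / total * 100
= 1393 / 6002 * 100
= 0.2320893036 * 100
= 23.2089%

23.2089%


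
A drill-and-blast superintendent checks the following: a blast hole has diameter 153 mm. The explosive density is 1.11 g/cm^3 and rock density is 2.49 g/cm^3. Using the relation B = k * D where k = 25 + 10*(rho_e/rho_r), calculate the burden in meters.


First, compute k:
rho_e / rho_r = 1.11 / 2.49 = 0.4457831325
k = 25 + 10 * 0.4457831325 = 29.45783133
Then, compute burden:
B = k * D / 1000 = 29.45783133 * 153 / 1000
= 4507.048193 / 1000
= 4.507 m

4.507 m


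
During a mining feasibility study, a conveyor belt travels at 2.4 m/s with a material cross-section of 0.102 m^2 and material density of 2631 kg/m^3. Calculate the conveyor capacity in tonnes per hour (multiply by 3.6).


Volumetric flow = speed * area
= 2.4 * 0.102 = 0.2448 m^3/s
Mass flow = volumetric * density
= 0.2448 * 2631 = 644.0688 kg/s
Convert to t/h: multiply by 3.6
Capacity = 644.0688 * 3.6
= 2318.6477 t/h

2318.6477 t/h


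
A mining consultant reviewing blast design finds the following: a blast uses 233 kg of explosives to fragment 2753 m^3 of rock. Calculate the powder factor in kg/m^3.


Powder factor = explosive mass / rock volume
= 233 / 2753
= 0.0846 kg/m^3

0.0846 kg/m^3


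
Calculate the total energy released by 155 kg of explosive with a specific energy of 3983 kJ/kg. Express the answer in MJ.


617.365 MJ

Energy = mass * specific_energy / 1000
= 155 * 3983 / 1000
= 617365 / 1000
= 617.365 MJ


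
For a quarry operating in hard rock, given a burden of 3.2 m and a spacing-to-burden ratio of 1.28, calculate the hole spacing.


4.096 m

Spacing = burden * ratio
= 3.2 * 1.28
= 4.096 m


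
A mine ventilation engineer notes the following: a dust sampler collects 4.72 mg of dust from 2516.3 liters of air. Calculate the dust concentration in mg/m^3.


Convert liters to m^3: 1 m^3 = 1000 L
Concentration = mass / volume * 1000
= 4.72 / 2516.3 * 1000
= 0.00187576998 * 1000
= 1.8758 mg/m^3

1.8758 mg/m^3


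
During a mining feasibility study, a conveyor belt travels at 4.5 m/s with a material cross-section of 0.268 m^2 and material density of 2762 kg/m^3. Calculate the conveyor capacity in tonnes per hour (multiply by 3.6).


11991.4992 t/h

Volumetric flow = speed * area
= 4.5 * 0.268 = 1.206 m^3/s
Mass flow = volumetric * density
= 1.206 * 2762 = 3330.972 kg/s
Convert to t/h: multiply by 3.6
Capacity = 3330.972 * 3.6
= 11991.4992 t/h


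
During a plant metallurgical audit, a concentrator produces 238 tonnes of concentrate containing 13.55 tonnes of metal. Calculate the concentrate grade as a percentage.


5.6933%

Grade = (metal in concentrate / concentrate mass) * 100
= (13.55 / 238) * 100
= 0.05693277311 * 100
= 5.6933%


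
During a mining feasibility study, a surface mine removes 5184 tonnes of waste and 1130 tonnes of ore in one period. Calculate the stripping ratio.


4.5876

Stripping ratio = waste tonnage / ore tonnage
= 5184 / 1130
= 4.5876


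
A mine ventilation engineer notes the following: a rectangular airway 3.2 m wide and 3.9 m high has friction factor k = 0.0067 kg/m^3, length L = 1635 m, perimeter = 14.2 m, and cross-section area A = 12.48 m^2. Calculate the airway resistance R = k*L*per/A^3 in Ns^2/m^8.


0.08 Ns^2/m^8

Compute the numerator:
k * L * per = 0.0067 * 1635 * 14.2
= 155.5539
Compute the denominator:
A^3 = 12.48^3 = 1943.764992
Resistance:
R = 155.5539 / 1943.764992
= 0.08 Ns^2/m^8


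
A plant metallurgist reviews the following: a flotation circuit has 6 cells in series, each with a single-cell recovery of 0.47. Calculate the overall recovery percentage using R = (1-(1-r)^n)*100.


Complement of single-cell recovery:
1 - r = 1 - 0.47 = 0.53
Raise to power n:
(1 - r)^6 = 0.53^6 = 0.02216436113
Overall recovery:
R = (1 - 0.02216436113) * 100
= 97.7836%

97.7836%


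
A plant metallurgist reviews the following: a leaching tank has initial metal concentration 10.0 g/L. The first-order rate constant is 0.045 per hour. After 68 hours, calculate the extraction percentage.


Compute the exponent:
-k * t = -0.045 * 68 = -3.06
Remaining concentration:
C = 10.0 * exp(-3.06)
= 10.0 * 0.04688769522
= 0.4688769522 g/L
Extracted = 10.0 - 0.4688769522 = 9.531123048 g/L
Extraction % = 9.531123048 / 10.0 * 100
= 95.3112%

95.3112%


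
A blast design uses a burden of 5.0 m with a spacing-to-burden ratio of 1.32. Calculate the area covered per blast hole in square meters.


33.0 m^2

First, find the spacing:
Spacing = burden * ratio = 5.0 * 1.32
= 6.6 m
Then, calculate the area:
Area = burden * spacing = 5.0 * 6.6
= 33.0 m^2


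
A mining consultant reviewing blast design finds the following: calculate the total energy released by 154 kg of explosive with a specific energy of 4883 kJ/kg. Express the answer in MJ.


751.982 MJ

Energy = mass * specific_energy / 1000
= 154 * 4883 / 1000
= 751982 / 1000
= 751.982 MJ


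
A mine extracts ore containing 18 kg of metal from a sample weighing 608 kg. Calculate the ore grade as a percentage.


2.9605%

Ore grade = (metal mass / ore mass) * 100
= (18 / 608) * 100
= 0.02960526316 * 100
= 2.9605%


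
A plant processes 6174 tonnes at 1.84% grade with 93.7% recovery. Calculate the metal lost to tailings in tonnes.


7.1569 tonnes

Total metal in feed:
= 6174 * 1.84 / 100 = 113.6016 tonnes
Metal recovered:
= 113.6016 * 93.7 / 100 = 106.4446992 tonnes
Metal lost to tailings:
= 113.6016 - 106.4446992
= 7.1569 tonnes


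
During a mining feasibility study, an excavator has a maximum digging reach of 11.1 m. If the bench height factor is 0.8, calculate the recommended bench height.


Bench height = reach * factor
= 11.1 * 0.8
= 8.88 m

8.88 m


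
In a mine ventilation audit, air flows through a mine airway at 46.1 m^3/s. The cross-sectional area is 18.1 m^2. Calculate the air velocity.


Velocity = flow rate / cross-sectional area
= 46.1 / 18.1
= 2.547 m/s

2.547 m/s


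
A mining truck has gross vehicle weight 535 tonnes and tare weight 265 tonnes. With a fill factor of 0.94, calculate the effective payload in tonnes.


Maximum payload = gross - tare
= 535 - 265 = 270 tonnes
Effective payload = max payload * fill factor
= 270 * 0.94
= 253.8 tonnes

253.8 tonnes


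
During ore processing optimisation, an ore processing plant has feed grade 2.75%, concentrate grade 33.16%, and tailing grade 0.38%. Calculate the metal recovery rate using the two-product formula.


Using the two-product formula:
R = 100 * c * (f - t) / (f * (c - t))
Numerator = 100 * 33.16 * (2.75 - 0.38)
= 100 * 33.16 * 2.37
= 7858.92
Denominator = 2.75 * (33.16 - 0.38)
= 2.75 * 32.78
= 90.145
R = 7858.92 / 90.145
= 87.1809%

87.1809%


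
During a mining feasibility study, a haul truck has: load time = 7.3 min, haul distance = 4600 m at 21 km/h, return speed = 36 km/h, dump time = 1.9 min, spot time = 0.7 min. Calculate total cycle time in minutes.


30.7095 min

Convert haul speed to m/min: 21 * 1000/60 = 350 m/min
Haul time = 4600 / 350 = 13.14285714 min
Convert return speed to m/min: 36 * 1000/60 = 600 m/min
Return time = 4600 / 600 = 7.666666667 min
Total cycle time:
= 7.3 + 13.14285714 + 1.9 + 7.666666667 + 0.7
= 30.7095 min


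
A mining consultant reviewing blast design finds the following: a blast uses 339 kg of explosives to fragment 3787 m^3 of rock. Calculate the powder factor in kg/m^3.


0.0895 kg/m^3

Powder factor = explosive mass / rock volume
= 339 / 3787
= 0.0895 kg/m^3


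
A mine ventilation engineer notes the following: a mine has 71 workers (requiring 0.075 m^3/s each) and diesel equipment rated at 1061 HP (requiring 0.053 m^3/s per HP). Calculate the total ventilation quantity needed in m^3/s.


61.558 m^3/s

Airflow for workers:
Q_people = 71 * 0.075 = 5.325 m^3/s
Airflow for diesel equipment:
Q_diesel = 1061 * 0.053 = 56.233 m^3/s
Total ventilation:
Q_total = 5.325 + 56.233
= 61.558 m^3/s


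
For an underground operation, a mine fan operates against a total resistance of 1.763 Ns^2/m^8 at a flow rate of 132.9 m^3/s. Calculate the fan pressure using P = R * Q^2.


Compute Q^2:
Q^2 = 132.9^2 = 17662.41
Compute pressure:
P = R * Q^2 = 1.763 * 17662.41
= 31138.8288 Pa

31138.8288 Pa


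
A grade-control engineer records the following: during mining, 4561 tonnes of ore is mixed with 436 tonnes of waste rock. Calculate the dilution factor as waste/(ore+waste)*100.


Total material = ore + waste
= 4561 + 436 = 4997 tonnes
Dilution = waste / total * 100
= 436 / 4997 * 100
= 0.08725235141 * 100
= 8.7252%

8.7252%


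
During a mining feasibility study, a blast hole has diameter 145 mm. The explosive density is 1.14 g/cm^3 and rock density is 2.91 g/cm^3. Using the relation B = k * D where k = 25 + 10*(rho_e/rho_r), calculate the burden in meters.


First, compute k:
rho_e / rho_r = 1.14 / 2.91 = 0.3917525773
k = 25 + 10 * 0.3917525773 = 28.91752577
Then, compute burden:
B = k * D / 1000 = 28.91752577 * 145 / 1000
= 4193.041237 / 1000
= 4.193 m

4.193 m


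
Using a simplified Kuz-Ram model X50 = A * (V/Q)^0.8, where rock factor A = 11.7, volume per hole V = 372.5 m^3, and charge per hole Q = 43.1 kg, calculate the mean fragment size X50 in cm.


Compute V/Q:
V/Q = 372.5 / 43.1 = 8.642691415
Raise to the power 0.8:
(V/Q)^0.8 = 8.642691415^0.8 = 5.614604967
Multiply by A:
X50 = 11.7 * 5.614604967
= 65.6909 cm

65.6909 cm


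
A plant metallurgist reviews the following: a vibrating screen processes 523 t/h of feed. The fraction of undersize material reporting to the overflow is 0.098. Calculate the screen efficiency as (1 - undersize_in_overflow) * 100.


90.2%

Screen efficiency = (1 - fraction of undersize in overflow) * 100
= (1 - 0.098) * 100
= 0.902 * 100
= 90.2%


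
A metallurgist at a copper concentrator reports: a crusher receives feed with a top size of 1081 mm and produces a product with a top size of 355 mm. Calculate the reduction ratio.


3.0451

Reduction ratio = feed size / product size
= 1081 / 355
= 3.0451


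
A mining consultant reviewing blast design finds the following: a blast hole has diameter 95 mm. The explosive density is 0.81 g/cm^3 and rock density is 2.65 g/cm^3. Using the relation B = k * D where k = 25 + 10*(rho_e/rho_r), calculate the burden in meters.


First, compute k:
rho_e / rho_r = 0.81 / 2.65 = 0.3056603774
k = 25 + 10 * 0.3056603774 = 28.05660377
Then, compute burden:
B = k * D / 1000 = 28.05660377 * 95 / 1000
= 2665.377358 / 1000
= 2.6654 m

2.6654 m


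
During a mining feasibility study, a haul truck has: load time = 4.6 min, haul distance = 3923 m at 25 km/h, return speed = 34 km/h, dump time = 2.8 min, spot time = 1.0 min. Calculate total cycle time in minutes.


Convert haul speed to m/min: 25 * 1000/60 = 416.6666667 m/min
Haul time = 3923 / 416.6666667 = 9.4152 min
Convert return speed to m/min: 34 * 1000/60 = 566.6666667 m/min
Return time = 3923 / 566.6666667 = 6.922941176 min
Total cycle time:
= 4.6 + 9.4152 + 2.8 + 6.922941176 + 1.0
= 24.7381 min

24.7381 min


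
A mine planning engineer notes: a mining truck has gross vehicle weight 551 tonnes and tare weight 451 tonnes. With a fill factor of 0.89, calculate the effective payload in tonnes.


89.0 tonnes

Maximum payload = gross - tare
= 551 - 451 = 100 tonnes
Effective payload = max payload * fill factor
= 100 * 0.89
= 89.0 tonnes


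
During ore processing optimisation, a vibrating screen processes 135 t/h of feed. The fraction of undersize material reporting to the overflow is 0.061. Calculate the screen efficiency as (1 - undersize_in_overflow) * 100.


Screen efficiency = (1 - fraction of undersize in overflow) * 100
= (1 - 0.061) * 100
= 0.939 * 100
= 93.9%

93.9%


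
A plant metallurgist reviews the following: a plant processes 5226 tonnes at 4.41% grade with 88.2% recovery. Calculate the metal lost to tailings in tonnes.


Total metal in feed:
= 5226 * 4.41 / 100 = 230.4666 tonnes
Metal recovered:
= 230.4666 * 88.2 / 100 = 203.2715412 tonnes
Metal lost to tailings:
= 230.4666 - 203.2715412
= 27.1951 tonnes

27.1951 tonnes


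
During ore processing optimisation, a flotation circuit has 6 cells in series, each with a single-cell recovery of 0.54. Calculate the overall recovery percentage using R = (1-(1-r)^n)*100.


99.0526%

Complement of single-cell recovery:
1 - r = 1 - 0.54 = 0.46
Raise to power n:
(1 - r)^6 = 0.46^6 = 0.009474296896
Overall recovery:
R = (1 - 0.009474296896) * 100
= 99.0526%


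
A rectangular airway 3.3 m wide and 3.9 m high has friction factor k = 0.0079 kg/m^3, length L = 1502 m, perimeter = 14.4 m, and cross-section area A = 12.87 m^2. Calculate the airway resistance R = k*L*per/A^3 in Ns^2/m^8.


0.0802 Ns^2/m^8

Compute the numerator:
k * L * per = 0.0079 * 1502 * 14.4
= 170.86752
Compute the denominator:
A^3 = 12.87^3 = 2131.746903
Resistance:
R = 170.86752 / 2131.746903
= 0.0802 Ns^2/m^8


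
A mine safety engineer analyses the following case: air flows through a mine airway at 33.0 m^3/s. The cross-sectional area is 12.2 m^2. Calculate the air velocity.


2.7049 m/s

Velocity = flow rate / cross-sectional area
= 33.0 / 12.2
= 2.7049 m/s


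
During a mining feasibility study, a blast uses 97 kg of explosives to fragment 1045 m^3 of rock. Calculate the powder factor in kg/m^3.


Powder factor = explosive mass / rock volume
= 97 / 1045
= 0.0928 kg/m^3

0.0928 kg/m^3


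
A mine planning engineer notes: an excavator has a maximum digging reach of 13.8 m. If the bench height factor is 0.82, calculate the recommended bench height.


Bench height = reach * factor
= 13.8 * 0.82
= 11.316 m

11.316 m


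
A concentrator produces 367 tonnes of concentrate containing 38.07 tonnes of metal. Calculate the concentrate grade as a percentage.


Grade = (metal in concentrate / concentrate mass) * 100
= (38.07 / 367) * 100
= 0.10373297 * 100
= 10.3733%

10.3733%


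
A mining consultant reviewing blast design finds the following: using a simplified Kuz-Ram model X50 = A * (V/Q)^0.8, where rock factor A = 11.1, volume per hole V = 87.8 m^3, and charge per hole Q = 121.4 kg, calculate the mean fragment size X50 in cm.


8.5653 cm

Compute V/Q:
V/Q = 87.8 / 121.4 = 0.7232289951
Raise to the power 0.8:
(V/Q)^0.8 = 0.7232289951^0.8 = 0.771650538
Multiply by A:
X50 = 11.1 * 0.771650538
= 8.5653 cm


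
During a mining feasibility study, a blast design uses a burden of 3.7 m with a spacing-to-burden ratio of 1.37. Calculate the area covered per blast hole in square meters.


First, find the spacing:
Spacing = burden * ratio = 3.7 * 1.37
= 5.069 m
Then, calculate the area:
Area = burden * spacing = 3.7 * 5.069
= 18.7553 m^2

18.7553 m^2


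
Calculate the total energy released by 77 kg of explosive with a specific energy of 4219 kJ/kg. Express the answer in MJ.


324.863 MJ

Energy = mass * specific_energy / 1000
= 77 * 4219 / 1000
= 324863 / 1000
= 324.863 MJ


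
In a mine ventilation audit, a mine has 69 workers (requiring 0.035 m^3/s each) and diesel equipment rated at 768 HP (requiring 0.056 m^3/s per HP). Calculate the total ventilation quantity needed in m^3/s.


Airflow for workers:
Q_people = 69 * 0.035 = 2.415 m^3/s
Airflow for diesel equipment:
Q_diesel = 768 * 0.056 = 43.008 m^3/s
Total ventilation:
Q_total = 2.415 + 43.008
= 45.423 m^3/s

45.423 m^3/s


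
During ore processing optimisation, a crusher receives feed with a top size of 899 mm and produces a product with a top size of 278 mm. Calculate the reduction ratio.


Reduction ratio = feed size / product size
= 899 / 278
= 3.2338

3.2338


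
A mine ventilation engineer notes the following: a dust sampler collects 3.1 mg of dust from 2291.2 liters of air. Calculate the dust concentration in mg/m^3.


1.353 mg/m^3

Convert liters to m^3: 1 m^3 = 1000 L
Concentration = mass / volume * 1000
= 3.1 / 2291.2 * 1000
= 0.001353002793 * 1000
= 1.353 mg/m^3


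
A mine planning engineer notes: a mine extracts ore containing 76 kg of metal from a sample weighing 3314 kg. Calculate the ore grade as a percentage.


Ore grade = (metal mass / ore mass) * 100
= (76 / 3314) * 100
= 0.02293301147 * 100
= 2.2933%

2.2933%


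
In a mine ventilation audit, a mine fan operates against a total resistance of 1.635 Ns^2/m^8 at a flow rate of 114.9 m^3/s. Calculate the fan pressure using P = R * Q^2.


Compute Q^2:
Q^2 = 114.9^2 = 13202.01
Compute pressure:
P = R * Q^2 = 1.635 * 13202.01
= 21585.2864 Pa

21585.2864 Pa


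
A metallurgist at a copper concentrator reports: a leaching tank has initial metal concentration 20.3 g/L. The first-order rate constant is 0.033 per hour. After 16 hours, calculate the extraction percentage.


41.0217%

Compute the exponent:
-k * t = -0.033 * 16 = -0.528
Remaining concentration:
C = 20.3 * exp(-0.528)
= 20.3 * 0.5897833576
= 11.97260216 g/L
Extracted = 20.3 - 11.97260216 = 8.32739784 g/L
Extraction % = 8.32739784 / 20.3 * 100
= 41.0217%


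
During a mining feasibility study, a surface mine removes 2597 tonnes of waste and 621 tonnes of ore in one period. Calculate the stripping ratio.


4.182

Stripping ratio = waste tonnage / ore tonnage
= 2597 / 621
= 4.182


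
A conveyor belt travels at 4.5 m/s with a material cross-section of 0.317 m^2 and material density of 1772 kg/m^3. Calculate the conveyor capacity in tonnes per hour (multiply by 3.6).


Volumetric flow = speed * area
= 4.5 * 0.317 = 1.4265 m^3/s
Mass flow = volumetric * density
= 1.4265 * 1772 = 2527.758 kg/s
Convert to t/h: multiply by 3.6
Capacity = 2527.758 * 3.6
= 9099.9288 t/h

9099.9288 t/h


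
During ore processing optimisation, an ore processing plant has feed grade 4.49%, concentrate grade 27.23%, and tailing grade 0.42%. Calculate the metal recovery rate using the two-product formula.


Using the two-product formula:
R = 100 * c * (f - t) / (f * (c - t))
Numerator = 100 * 27.23 * (4.49 - 0.42)
= 100 * 27.23 * 4.07
= 11082.61
Denominator = 4.49 * (27.23 - 0.42)
= 4.49 * 26.81
= 120.3769
R = 11082.61 / 120.3769
= 92.0659%

92.0659%


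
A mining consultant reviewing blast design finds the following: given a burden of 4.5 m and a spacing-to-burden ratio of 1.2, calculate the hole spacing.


5.4 m

Spacing = burden * ratio
= 4.5 * 1.2
= 5.4 m


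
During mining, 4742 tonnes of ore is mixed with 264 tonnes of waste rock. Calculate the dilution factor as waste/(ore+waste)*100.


Total material = ore + waste
= 4742 + 264 = 5006 tonnes
Dilution = waste / total * 100
= 264 / 5006 * 100
= 0.05273671594 * 100
= 5.2737%

5.2737%


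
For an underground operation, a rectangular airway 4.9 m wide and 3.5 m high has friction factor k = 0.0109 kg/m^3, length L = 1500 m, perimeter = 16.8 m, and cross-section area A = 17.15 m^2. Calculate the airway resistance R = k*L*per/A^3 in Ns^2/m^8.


0.0545 Ns^2/m^8

Compute the numerator:
k * L * per = 0.0109 * 1500 * 16.8
= 274.68
Compute the denominator:
A^3 = 17.15^3 = 5044.200875
Resistance:
R = 274.68 / 5044.200875
= 0.0545 Ns^2/m^8


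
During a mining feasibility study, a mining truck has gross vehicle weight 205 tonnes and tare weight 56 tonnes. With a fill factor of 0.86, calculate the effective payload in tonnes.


128.14 tonnes

Maximum payload = gross - tare
= 205 - 56 = 149 tonnes
Effective payload = max payload * fill factor
= 149 * 0.86
= 128.14 tonnes


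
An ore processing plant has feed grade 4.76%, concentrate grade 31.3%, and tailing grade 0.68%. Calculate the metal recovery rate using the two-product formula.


87.6178%

Using the two-product formula:
R = 100 * c * (f - t) / (f * (c - t))
Numerator = 100 * 31.3 * (4.76 - 0.68)
= 100 * 31.3 * 4.08
= 12770.4
Denominator = 4.76 * (31.3 - 0.68)
= 4.76 * 30.62
= 145.7512
R = 12770.4 / 145.7512
= 87.6178%


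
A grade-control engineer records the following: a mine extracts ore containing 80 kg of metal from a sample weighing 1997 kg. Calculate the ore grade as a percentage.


4.006%

Ore grade = (metal mass / ore mass) * 100
= (80 / 1997) * 100
= 0.04006009014 * 100
= 4.006%


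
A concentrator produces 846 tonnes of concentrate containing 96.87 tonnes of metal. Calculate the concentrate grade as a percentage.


Grade = (metal in concentrate / concentrate mass) * 100
= (96.87 / 846) * 100
= 0.1145035461 * 100
= 11.4504%

11.4504%


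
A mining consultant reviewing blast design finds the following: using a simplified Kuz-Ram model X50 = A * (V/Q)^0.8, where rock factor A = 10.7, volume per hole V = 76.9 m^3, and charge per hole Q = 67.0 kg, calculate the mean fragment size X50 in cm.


11.9472 cm

Compute V/Q:
V/Q = 76.9 / 67.0 = 1.147761194
Raise to the power 0.8:
(V/Q)^0.8 = 1.147761194^0.8 = 1.116557851
Multiply by A:
X50 = 10.7 * 1.116557851
= 11.9472 cm


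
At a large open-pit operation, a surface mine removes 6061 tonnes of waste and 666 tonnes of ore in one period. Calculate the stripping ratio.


Stripping ratio = waste tonnage / ore tonnage
= 6061 / 666
= 9.1006

9.1006


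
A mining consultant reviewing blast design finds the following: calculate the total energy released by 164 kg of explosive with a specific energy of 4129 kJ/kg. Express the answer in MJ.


677.156 MJ

Energy = mass * specific_energy / 1000
= 164 * 4129 / 1000
= 677156 / 1000
= 677.156 MJ


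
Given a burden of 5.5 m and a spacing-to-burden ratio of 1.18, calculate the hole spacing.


Spacing = burden * ratio
= 5.5 * 1.18
= 6.49 m

6.49 m


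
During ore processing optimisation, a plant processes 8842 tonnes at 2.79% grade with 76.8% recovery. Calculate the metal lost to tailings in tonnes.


Total metal in feed:
= 8842 * 2.79 / 100 = 246.6918 tonnes
Metal recovered:
= 246.6918 * 76.8 / 100 = 189.4593024 tonnes
Metal lost to tailings:
= 246.6918 - 189.4593024
= 57.2325 tonnes

57.2325 tonnes


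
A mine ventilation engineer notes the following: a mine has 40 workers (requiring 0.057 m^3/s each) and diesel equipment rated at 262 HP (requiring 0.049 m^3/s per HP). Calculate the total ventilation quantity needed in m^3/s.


15.118 m^3/s

Airflow for workers:
Q_people = 40 * 0.057 = 2.28 m^3/s
Airflow for diesel equipment:
Q_diesel = 262 * 0.049 = 12.838 m^3/s
Total ventilation:
Q_total = 2.28 + 12.838
= 15.118 m^3/s


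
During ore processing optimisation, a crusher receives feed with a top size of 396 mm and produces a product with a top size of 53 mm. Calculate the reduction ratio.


7.4717

Reduction ratio = feed size / product size
= 396 / 53
= 7.4717


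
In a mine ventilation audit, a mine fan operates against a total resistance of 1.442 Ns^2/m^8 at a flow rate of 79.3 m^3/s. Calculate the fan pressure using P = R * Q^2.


Compute Q^2:
Q^2 = 79.3^2 = 6288.49
Compute pressure:
P = R * Q^2 = 1.442 * 6288.49
= 9068.0026 Pa

9068.0026 Pa


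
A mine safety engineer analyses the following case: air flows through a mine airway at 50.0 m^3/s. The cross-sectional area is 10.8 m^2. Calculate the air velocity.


4.6296 m/s

Velocity = flow rate / cross-sectional area
= 50.0 / 10.8
= 4.6296 m/s


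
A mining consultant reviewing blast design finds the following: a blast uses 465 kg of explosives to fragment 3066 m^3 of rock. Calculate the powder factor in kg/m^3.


Powder factor = explosive mass / rock volume
= 465 / 3066
= 0.1517 kg/m^3

0.1517 kg/m^3


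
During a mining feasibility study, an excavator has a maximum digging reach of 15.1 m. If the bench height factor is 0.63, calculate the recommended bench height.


9.513 m

Bench height = reach * factor
= 15.1 * 0.63
= 9.513 m


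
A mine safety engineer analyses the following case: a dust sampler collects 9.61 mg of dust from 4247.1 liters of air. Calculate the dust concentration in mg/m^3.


Convert liters to m^3: 1 m^3 = 1000 L
Concentration = mass / volume * 1000
= 9.61 / 4247.1 * 1000
= 0.002262720445 * 1000
= 2.2627 mg/m^3

2.2627 mg/m^3


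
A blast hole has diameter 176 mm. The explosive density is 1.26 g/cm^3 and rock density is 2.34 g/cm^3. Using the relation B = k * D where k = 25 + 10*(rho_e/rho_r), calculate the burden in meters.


5.3477 m

First, compute k:
rho_e / rho_r = 1.26 / 2.34 = 0.5384615385
k = 25 + 10 * 0.5384615385 = 30.38461538
Then, compute burden:
B = k * D / 1000 = 30.38461538 * 176 / 1000
= 5347.692308 / 1000
= 5.3477 m


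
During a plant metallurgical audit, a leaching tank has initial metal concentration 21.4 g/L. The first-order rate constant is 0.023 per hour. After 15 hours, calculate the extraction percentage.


Compute the exponent:
-k * t = -0.023 * 15 = -0.345
Remaining concentration:
C = 21.4 * exp(-0.345)
= 21.4 * 0.7082203535
= 15.15591556 g/L
Extracted = 21.4 - 15.15591556 = 6.244084436 g/L
Extraction % = 6.244084436 / 21.4 * 100
= 29.178%

29.178%


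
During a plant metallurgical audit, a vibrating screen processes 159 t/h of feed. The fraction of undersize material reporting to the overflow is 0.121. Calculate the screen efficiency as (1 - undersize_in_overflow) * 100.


Screen efficiency = (1 - fraction of undersize in overflow) * 100
= (1 - 0.121) * 100
= 0.879 * 100
= 87.9%

87.9%


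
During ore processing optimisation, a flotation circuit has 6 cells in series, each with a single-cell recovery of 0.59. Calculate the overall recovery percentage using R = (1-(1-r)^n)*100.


Complement of single-cell recovery:
1 - r = 1 - 0.59 = 0.41
Raise to power n:
(1 - r)^6 = 0.41^6 = 0.004750104241
Overall recovery:
R = (1 - 0.004750104241) * 100
= 99.525%

99.525%


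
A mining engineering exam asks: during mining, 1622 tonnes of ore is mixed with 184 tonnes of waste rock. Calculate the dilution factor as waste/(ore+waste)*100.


Total material = ore + waste
= 1622 + 184 = 1806 tonnes
Dilution = waste / total * 100
= 184 / 1806 * 100
= 0.1018826135 * 100
= 10.1883%

10.1883%


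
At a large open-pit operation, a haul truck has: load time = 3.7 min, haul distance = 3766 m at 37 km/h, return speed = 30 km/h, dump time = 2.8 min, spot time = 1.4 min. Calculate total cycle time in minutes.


21.539 min

Convert haul speed to m/min: 37 * 1000/60 = 616.6666667 m/min
Haul time = 3766 / 616.6666667 = 6.107027027 min
Convert return speed to m/min: 30 * 1000/60 = 500 m/min
Return time = 3766 / 500 = 7.532 min
Total cycle time:
= 3.7 + 6.107027027 + 2.8 + 7.532 + 1.4
= 21.539 min


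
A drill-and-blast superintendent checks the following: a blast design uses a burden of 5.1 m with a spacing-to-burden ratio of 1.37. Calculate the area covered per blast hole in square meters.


First, find the spacing:
Spacing = burden * ratio = 5.1 * 1.37
= 6.987 m
Then, calculate the area:
Area = burden * spacing = 5.1 * 6.987
= 35.6337 m^2

35.6337 m^2


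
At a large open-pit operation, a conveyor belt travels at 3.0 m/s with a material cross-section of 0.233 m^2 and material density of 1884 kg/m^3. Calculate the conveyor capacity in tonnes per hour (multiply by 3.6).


4740.8976 t/h

Volumetric flow = speed * area
= 3.0 * 0.233 = 0.699 m^3/s
Mass flow = volumetric * density
= 0.699 * 1884 = 1316.916 kg/s
Convert to t/h: multiply by 3.6
Capacity = 1316.916 * 3.6
= 4740.8976 t/h


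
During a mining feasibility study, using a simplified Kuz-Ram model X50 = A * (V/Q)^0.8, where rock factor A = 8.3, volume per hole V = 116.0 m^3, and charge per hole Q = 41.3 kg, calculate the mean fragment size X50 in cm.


18.962 cm

Compute V/Q:
V/Q = 116.0 / 41.3 = 2.808716707
Raise to the power 0.8:
(V/Q)^0.8 = 2.808716707^0.8 = 2.284579892
Multiply by A:
X50 = 8.3 * 2.284579892
= 18.962 cm


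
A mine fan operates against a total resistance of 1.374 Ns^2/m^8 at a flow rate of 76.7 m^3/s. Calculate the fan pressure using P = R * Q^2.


8083.0909 Pa

Compute Q^2:
Q^2 = 76.7^2 = 5882.89
Compute pressure:
P = R * Q^2 = 1.374 * 5882.89
= 8083.0909 Pa


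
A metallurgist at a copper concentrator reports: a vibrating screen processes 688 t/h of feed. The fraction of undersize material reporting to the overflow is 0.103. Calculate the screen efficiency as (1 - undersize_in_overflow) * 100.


Screen efficiency = (1 - fraction of undersize in overflow) * 100
= (1 - 0.103) * 100
= 0.897 * 100
= 89.7%

89.7%


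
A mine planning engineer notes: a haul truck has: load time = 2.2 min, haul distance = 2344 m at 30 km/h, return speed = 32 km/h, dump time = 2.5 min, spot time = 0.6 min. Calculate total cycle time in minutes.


Convert haul speed to m/min: 30 * 1000/60 = 500 m/min
Haul time = 2344 / 500 = 4.688 min
Convert return speed to m/min: 32 * 1000/60 = 533.3333333 m/min
Return time = 2344 / 533.3333333 = 4.395 min
Total cycle time:
= 2.2 + 4.688 + 2.5 + 4.395 + 0.6
= 14.383 min

14.383 min


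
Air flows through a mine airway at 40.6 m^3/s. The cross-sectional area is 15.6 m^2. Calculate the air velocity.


Velocity = flow rate / cross-sectional area
= 40.6 / 15.6
= 2.6026 m/s

2.6026 m/s


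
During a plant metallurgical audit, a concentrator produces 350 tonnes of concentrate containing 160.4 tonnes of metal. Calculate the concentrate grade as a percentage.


Grade = (metal in concentrate / concentrate mass) * 100
= (160.4 / 350) * 100
= 0.4582857143 * 100
= 45.8286%

45.8286%
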